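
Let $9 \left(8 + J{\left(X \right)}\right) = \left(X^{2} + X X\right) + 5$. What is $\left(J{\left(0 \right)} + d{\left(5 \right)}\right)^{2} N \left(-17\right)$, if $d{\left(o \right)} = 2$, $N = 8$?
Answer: $- \frac{326536}{81} \approx -4031.3$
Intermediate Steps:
$J{\left(X \right)} = - \frac{67}{9} + \frac{2 X^{2}}{9}$ ($J{\left(X \right)} = -8 + \frac{\left(X^{2} + X X\right) + 5}{9} = -8 + \frac{\left(X^{2} + X^{2}\right) + 5}{9} = -8 + \frac{2 X^{2} + 5}{9} = -8 + \frac{5 + 2 X^{2}}{9} = -8 + \left(\frac{5}{9} + \frac{2 X^{2}}{9}\right) = - \frac{67}{9} + \frac{2 X^{2}}{9}$)
$\left(J{\left(0 \right)} + d{\left(5 \right)}\right)^{2} N \left(-17\right) = \left(\left(- \frac{67}{9} + \frac{2 \cdot 0^{2}}{9}\right) + 2\right)^{2} \cdot 8 \left(-17\right) = \left(\left(- \frac{67}{9} + \frac{2}{9} \cdot 0\right) + 2\right)^{2} \cdot 8 \left(-17\right) = \left(\left(- \frac{67}{9} + 0\right) + 2\right)^{2} \cdot 8 \left(-17\right) = \left(- \frac{67}{9} + 2\right)^{2} \cdot 8 \left(-17\right) = \left(- \frac{49}{9}\right)^{2} \cdot 8 \left(-17\right) = \frac{2401}{81} \cdot 8 \left(-17\right) = \frac{19208}{81} \left(-17\right) = - \frac{326536}{81}$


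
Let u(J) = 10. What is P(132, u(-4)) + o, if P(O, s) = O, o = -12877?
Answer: -12745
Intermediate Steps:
P(132, u(-4)) + o = 132 - 12877 = -12745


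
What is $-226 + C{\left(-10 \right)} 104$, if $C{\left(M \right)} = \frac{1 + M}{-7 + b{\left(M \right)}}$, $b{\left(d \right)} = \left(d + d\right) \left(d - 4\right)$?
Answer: $- \frac{1606}{7} \approx -229.43$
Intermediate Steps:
$b{\left(d \right)} = 2 d \left(-4 + d\right)$
$C{\left(M \right)} = \frac{1 + M}{-7 + 2 M \left(-4 + M\right)}$
$-226 + C{\left(-10 \right)} 104 = -226 + \frac{1 - 10}{-7 + 2 \left(-10\right) \left(-4 - 10\right)} 104 = -226 + \frac{1}{-7 + 2 \left(-10\right) \left(-14\right)} \left(-9\right) 104 = -226 + \frac{1}{-7 + 280} \left(-9\right) 104 = -226 + \frac{1}{273} \left(-9\right) 104 = -226 - \frac{24}{7} = - \frac{1606}{7}$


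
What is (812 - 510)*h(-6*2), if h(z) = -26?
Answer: -7852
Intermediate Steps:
(812 - 510)*h(-6*2) = (812 - 510)*(-26) = 302*(-26) = -7852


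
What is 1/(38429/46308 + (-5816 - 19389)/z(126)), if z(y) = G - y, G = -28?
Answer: 3565716/586555603 ≈ 0.0060791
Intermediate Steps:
z(y) = -28 - y
1/(38429/46308 + (-5816 - 19389)/z(126)) = 1/(38429/46308 + (-5816 - 19389)/(-28 - 1*126)) = 1/(38429*(1/46308) - 25205/(-28 - 126)) = 1/(38429/46308 - 25205/(-154)) = 1/(38429/46308 - 25205*(-1/154)) = 1/(38429/46308 + 25205/154) = 1/(586555603/3565716) = 3565716/586555603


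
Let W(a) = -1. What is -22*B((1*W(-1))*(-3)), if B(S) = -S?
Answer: 66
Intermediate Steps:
-22*B((1*W(-1))*(-3)) = -(-22)*(1*(-1))*(-3) = -(-22)*(-1*(-3)) = -(-22)*3 = -22*(-3) = 66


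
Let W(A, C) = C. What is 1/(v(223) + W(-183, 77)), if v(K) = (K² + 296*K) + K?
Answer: 1/116037 ≈ 8.6179e-6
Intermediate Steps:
v(K) = K² + 297*K
1/(v(223) + W(-183, 77)) = 1/(223*(297 + 223) + 77) = 1/(223*520 + 77) = 1/(115960 + 77) = 1/116037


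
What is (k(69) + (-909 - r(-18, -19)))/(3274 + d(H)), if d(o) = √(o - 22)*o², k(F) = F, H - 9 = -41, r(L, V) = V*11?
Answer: -1032947/33671090 + 484608*I*√6/16835545 ≈ -0.030678 + 0.070508*I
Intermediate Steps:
r(L, V) = 11*V
H = -32 (H = 9 - 41 = -32)
d(o) = o²*√(-22 + o) (d(o) = √(-22 + o)*o² = o²*√(-22 + o))
(k(69) + (-909 - r(-18, -19)))/(3274 + d(H)) = (69 + (-909 - 11*(-19)))/(3274 + (-32)²*√(-22 - 32)) = (69 + (-909 - 1*(-209)))/(3274 + 1024*√(-54)) = (69 + (-909 + 209))/(3274 + 1024*(3*I*√6)) = (69 - 700)/(3274 + 3072*I*√6) = -631/(3274 + 3072*I*√6)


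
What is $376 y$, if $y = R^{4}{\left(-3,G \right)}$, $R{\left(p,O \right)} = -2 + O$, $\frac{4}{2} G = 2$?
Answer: $376$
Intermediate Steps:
$G = 1$ ($G = \frac{1}{2} \cdot 2 = 1$)
$y = 1$ ($y = \left(-2 + 1\right)^{4} = \left(-1\right)^{4} = 1$)
$376 y = 376 \cdot 1 = 376$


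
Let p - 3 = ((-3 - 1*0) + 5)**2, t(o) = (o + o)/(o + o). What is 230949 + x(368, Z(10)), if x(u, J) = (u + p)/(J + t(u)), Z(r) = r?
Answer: 2540814/11 ≈ 2.3098e+5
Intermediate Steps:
t(o) = 1 (t(o) = (2*o)/((2*o)) = (2*o)*(1/(2*o)) = 1)
p = 7 (p = 3 + ((-3 - 1*0) + 5)**2 = 3 + ((-3 + 0) + 5)**2 = 3 + (-3 + 5)**2 = 3 + 2**2 = 3 + 4 = 7)
x(u, J) = (7 + u)/(1 + J) (x(u, J) = (u + 7)/(J + 1) = (7 + u)/(1 + J))
230949 + x(368, Z(10)) = 230949 + (7 + 368)/(1 + 10) = 230949 + 375/11 = 2540814/11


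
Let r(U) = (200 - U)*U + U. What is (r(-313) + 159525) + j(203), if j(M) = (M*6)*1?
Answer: -139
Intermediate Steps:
r(U) = U + U*(200 - U) (r(U) = U*(200 - U) + U = U + U*(200 - U))
j(M) = 6*M (j(M) = (6*M)*1 = 6*M)
(r(-313) + 159525) + j(203) = (-313*(201 - 1*(-313)) + 159525) + 6*203 = (-313*(201 + 313) + 159525) + 1218 = (-313*514 + 159525) + 1218 = (-160882 + 159525) + 1218 = -1357 + 1218 = -139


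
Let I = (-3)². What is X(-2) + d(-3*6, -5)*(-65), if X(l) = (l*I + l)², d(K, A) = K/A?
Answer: 166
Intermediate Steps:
I = 9
X(l) = 100*l² (X(l) = (l*9 + l)² = (9*l + l)² = (10*l)² = 100*l²)
X(-2) + d(-3*6, -5)*(-65) = 100*(-2)² + (-3*6/(-5))*(-65) = 100*4 - 18*(-⅕)*(-65) = 400 + (18/5)*(-65) = 400 - 234 = 166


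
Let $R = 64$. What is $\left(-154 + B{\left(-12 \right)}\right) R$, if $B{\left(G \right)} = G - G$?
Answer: $-9856$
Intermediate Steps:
$B{\left(G \right)} = 0$
$\left(-154 + B{\left(-12 \right)}\right) R = \left(-154 + 0\right) 64 = \left(-154\right) 64 = -9856$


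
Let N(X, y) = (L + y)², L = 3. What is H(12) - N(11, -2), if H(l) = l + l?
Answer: 23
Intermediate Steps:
H(l) = 2*l
N(X, y) = (3 + y)²
H(12) - N(11, -2) = 2*12 - (3 - 2)² = 24 - 1*1² = 24 - 1*1 = 24 - 1 = 23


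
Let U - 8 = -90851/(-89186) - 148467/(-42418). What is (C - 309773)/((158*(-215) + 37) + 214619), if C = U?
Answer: -146481540052955/85443964447391 ≈ -1.7144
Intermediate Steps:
U = 11839907391/945772937 (U = 8 + (-90851/(-89186) - 148467/(-42418)) = 8 + (-90851*(-1/89186) - 148467*(-1/42418)) = 8 + (90851/89186 + 148467/42418) = 8 + 4273723895/945772937 = 11839907391/945772937 ≈ 12.519)
C = 11839907391/945772937 ≈ 12.519
(C - 309773)/((158*(-215) + 37) + 214619) = (11839907391/945772937 - 309773)/((158*(-215) + 37) + 214619) = -292963080105910/(945772937*((-33970 + 37) + 214619)) = -292963080105910/(945772937*(-33933 + 214619)) = -292963080105910/945772937/180686 = -292963080105910/945772937*1/180686 = -146481540052955/85443964447391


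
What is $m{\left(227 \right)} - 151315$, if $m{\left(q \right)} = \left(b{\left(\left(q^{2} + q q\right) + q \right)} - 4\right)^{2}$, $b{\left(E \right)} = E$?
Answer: $10666813646$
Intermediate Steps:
$m{\left(q \right)} = \left(-4 + q + 2 q^{2}\right)^{2}$ ($m{\left(q \right)} = \left(\left(\left(q^{2} + q q\right) + q\right) - 4\right)^{2} = \left(\left(\left(q^{2} + q^{2}\right) + q\right) - 4\right)^{2} = \left(\left(2 q^{2} + q\right) - 4\right)^{2} = \left(\left(q + 2 q^{2}\right) - 4\right)^{2} = \left(-4 + q + 2 q^{2}\right)^{2}$)
$m{\left(227 \right)} - 151315 = \left(-4 + 227 \left(1 + 2 \cdot 227\right)\right)^{2} - 151315 = \left(-4 + 227 \left(1 + 454\right)\right)^{2} - 151315 = \left(-4 + 227 \cdot 455\right)^{2} - 151315 = \left(-4 + 103285\right)^{2} - 151315 = 103281^{2} - 151315 = 10666964961 - 151315 = 10666813646$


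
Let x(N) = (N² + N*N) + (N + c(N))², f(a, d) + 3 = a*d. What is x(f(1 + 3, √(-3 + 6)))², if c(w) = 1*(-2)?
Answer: 58201 - 32912*√3 ≈ 1195.7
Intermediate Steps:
c(w) = -2
f(a, d) = -3 + a*d
x(N) = (-2 + N)² + 2*N² (x(N) = (N² + N*N) + (N - 2)² = (N² + N²) + (-2 + N)² = 2*N² + (-2 + N)² = (-2 + N)² + 2*N²)
x(f(1 + 3, √(-3 + 6)))² = ((-2 + (-3 + (1 + 3)*√(-3 + 6)))² + 2*(-3 + (1 + 3)*√(-3 + 6))²)² = ((-2 + (-3 + 4*√3))² + 2*(-3 + 4*√3)²)² = ((-5 + 4*√3)² + 2*(-3 + 4*√3)²)²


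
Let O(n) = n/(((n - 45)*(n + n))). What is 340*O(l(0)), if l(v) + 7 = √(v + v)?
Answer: -85/26 ≈ -3.2692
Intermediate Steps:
l(v) = -7 + √2*√v (l(v) = -7 + √(v + v) = -7 + √(2*v) = -7 + √2*√v)
O(n) = 1/(2*(-45 + n)) (O(n) = n/(((-45 + n)*(2*n))) = n/((2*n*(-45 + n))) = n*(1/(2*n*(-45 + n))) = 1/(2*(-45 + n)))
340*O(l(0)) = 340*(1/(2*(-45 + (-7 + √2*√0)))) = 340*(1/(2*(-45 + (-7 + √2*0)))) = 340*(1/(2*(-45 + (-7 + 0)))) = 340*(1/(2*(-45 - 7))) = 340*((½)/(-52)) = 340*((½)*(-1/52)) = 340*(-1/104) = -85/26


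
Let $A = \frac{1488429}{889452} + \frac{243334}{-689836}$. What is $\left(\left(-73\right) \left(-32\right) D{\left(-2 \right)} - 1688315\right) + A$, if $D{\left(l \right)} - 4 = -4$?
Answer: $- \frac{4110749090353377}{2434825436} \approx -1.6883 \cdot 10^{6}$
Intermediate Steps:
$A = \frac{3215626963}{2434825436}$ ($A = 1488429 \cdot \frac{1}{889452} + 243334 \left(- \frac{1}{689836}\right) = \frac{165381}{98828} - \frac{17381}{49274} = \frac{3215626963}{2434825436} \approx 1.3207$)
$D{\left(l \right)} = 0$ ($D{\left(l \right)} = 4 - 4 = 0$)
$\left(\left(-73\right) \left(-32\right) D{\left(-2 \right)} - 1688315\right) + A = \left(\left(-73\right) \left(-32\right) 0 - 1688315\right) + \frac{3215626963}{2434825436} = \left(2336 \cdot 0 - 1688315\right) + \frac{3215626963}{2434825436} = \left(0 - 1688315\right) + \frac{3215626963}{2434825436} = -1688315 + \frac{3215626963}{2434825436} = - \frac{4110749090353377}{2434825436}$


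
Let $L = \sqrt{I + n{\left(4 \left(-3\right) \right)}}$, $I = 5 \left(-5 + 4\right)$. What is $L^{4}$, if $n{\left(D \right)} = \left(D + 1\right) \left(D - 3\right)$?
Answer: $25600$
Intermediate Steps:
$n{\left(D \right)} = \left(1 + D\right) \left(-3 + D\right)$
$I = -5$ ($I = 5 \left(-1\right) = -5$)
$L = 4 \sqrt{10}$ ($L = \sqrt{-5 - \left(3 - 144 + 2 \cdot 4 \left(-3\right)\right)} = \sqrt{-5 - \left(-21 - 144\right)} = \sqrt{-5 + \left(-3 + 144 + 24\right)} = \sqrt{-5 + 165} = \sqrt{160} = 4 \sqrt{10} \approx 12.649$)
$L^{4} = \left(4 \sqrt{10}\right)^{4} = 25600$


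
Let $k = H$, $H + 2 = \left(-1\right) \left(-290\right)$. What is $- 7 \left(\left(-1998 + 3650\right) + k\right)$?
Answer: $-13580$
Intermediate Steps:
$H = 288$ ($H = -2 - -290 = -2 + 290 = 288$)
$k = 288$
$- 7 \left(\left(-1998 + 3650\right) + k\right) = - 7 \left(\left(-1998 + 3650\right) + 288\right) = - 7 \left(1652 + 288\right) = \left(-7\right) 1940 = -13580$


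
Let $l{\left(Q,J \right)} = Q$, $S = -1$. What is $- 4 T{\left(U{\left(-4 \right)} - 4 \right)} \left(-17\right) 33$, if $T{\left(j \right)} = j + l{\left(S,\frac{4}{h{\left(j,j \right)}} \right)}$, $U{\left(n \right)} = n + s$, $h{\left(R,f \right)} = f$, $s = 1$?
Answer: $-17952$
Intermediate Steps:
$U{\left(n \right)} = 1 + n$ ($U{\left(n \right)} = n + 1 = 1 + n$)
$T{\left(j \right)} = -1 + j$ ($T{\left(j \right)} = j - 1 = -1 + j$)
$- 4 T{\left(U{\left(-4 \right)} - 4 \right)} \left(-17\right) 33 = - 4 \left(-1 + \left(\left(1 - 4\right) - 4\right)\right) \left(-17\right) 33 = - 4 \left(-1 - 7\right) \left(-17\right) 33 = \left(-4\right) \left(-8\right) \left(-17\right) 33 = 32 \left(-17\right) 33 = \left(-544\right) 33 = -17952$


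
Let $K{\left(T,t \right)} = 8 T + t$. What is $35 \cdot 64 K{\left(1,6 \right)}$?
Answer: $31360$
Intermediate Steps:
$K{\left(T,t \right)} = t + 8 T$
$35 \cdot 64 K{\left(1,6 \right)} = 35 \cdot 64 \left(6 + 8 \cdot 1\right) = 2240 \left(6 + 8\right) = 2240 \cdot 14 = 31360$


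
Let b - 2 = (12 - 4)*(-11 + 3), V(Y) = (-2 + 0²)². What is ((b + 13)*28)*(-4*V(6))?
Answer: 21952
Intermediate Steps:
V(Y) = 4 (V(Y) = (-2 + 0)² = (-2)² = 4)
b = -62 (b = 2 + (12 - 4)*(-11 + 3) = 2 + 8*(-8) = 2 - 64 = -62)
((b + 13)*28)*(-4*V(6)) = ((-62 + 13)*28)*(-4*4) = -49*28*(-16) = -1372*(-16) = 21952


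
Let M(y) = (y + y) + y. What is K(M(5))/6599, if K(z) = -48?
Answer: -48/6599 ≈ -0.0072738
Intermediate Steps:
M(y) = 3*y (M(y) = 2*y + y = 3*y)
K(M(5))/6599 = -48/6599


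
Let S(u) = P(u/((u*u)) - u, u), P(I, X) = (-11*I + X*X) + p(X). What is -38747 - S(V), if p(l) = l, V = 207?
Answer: -17404549/207 ≈ -84080.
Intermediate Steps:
P(I, X) = X + X² - 11*I (P(I, X) = (-11*I + X*X) + X = (-11*I + X²) + X = (X² - 11*I) + X = X + X² - 11*I)
S(u) = u² - 11/u + 12*u (S(u) = u + u² - 11*(u/((u*u)) - u) = u + u² - 11*(u/(u²) - u) = u + u² - 11*(u/u² - u) = u + u² - 11*(1/u - u) = u + u² + (-11/u + 11*u) = u² - 11/u + 12*u)
-38747 - S(V) = -38747 - (207² - 11/207 + 12*207) = -38747 - (42849 - 11*1/207 + 2484) = -38747 - (42849 - 11/207 + 2484) = -38747 - 1*9383920/207 = -38747 - 9383920/207 = -17404549/207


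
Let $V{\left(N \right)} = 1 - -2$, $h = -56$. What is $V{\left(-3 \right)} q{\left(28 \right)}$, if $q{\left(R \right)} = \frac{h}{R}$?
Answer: $-6$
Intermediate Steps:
$q{\left(R \right)} = - \frac{56}{R}$
$V{\left(N \right)} = 3$ ($V{\left(N \right)} = 1 + 2 = 3$)
$V{\left(-3 \right)} q{\left(28 \right)} = 3 \left(- \frac{56}{28}\right) = 3 \left(\left(-56\right) \frac{1}{28}\right) = 3 \left(-2\right) = -6$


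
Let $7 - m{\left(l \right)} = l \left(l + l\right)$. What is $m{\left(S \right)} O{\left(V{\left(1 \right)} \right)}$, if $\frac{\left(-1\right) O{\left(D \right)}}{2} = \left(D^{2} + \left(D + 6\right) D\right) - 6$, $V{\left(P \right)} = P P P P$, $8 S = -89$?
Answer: $\frac{7697}{8} \approx 962.13$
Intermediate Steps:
$S = - \frac{89}{8}$ ($S = \frac{1}{8} \left(-89\right) = - \frac{89}{8} \approx -11.125$)
$V{\left(P \right)} = P^{4}$ ($V{\left(P \right)} = P^{2} P P = P^{3} P = P^{4}$)
$m{\left(l \right)} = 7 - 2 l^{2}$ ($m{\left(l \right)} = 7 - l \left(l + l\right) = 7 - l 2 l = 7 - 2 l^{2}$)
$O{\left(D \right)} = 12 - 2 D^{2} - 2 D \left(6 + D\right)$ ($O{\left(D \right)} = - 2 \left(\left(D^{2} + \left(D + 6\right) D\right) - 6\right) = - 2 \left(\left(D^{2} + \left(6 + D\right) D\right) - 6\right) = - 2 \left(\left(D^{2} + D \left(6 + D\right)\right) - 6\right) = - 2 \left(-6 + D^{2} + D \left(6 + D\right)\right) = 12 - 2 D^{2} - 2 D \left(6 + D\right)$)
$m{\left(S \right)} O{\left(V{\left(1 \right)} \right)} = \left(7 - 2 \left(- \frac{89}{8}\right)^{2}\right) \left(12 - 12 \cdot 1^{4} - 4 \left(1^{4}\right)^{2}\right) = \left(7 - \frac{7921}{32}\right) \left(12 - 12 - 4 \cdot 1^{2}\right) = \left(7 - \frac{7921}{32}\right) \left(12 - 12 - 4\right) = - \frac{7697 \left(12 - 12 - 4\right)}{32} = \left(- \frac{7697}{32}\right) \left(-4\right) = \frac{7697}{8}$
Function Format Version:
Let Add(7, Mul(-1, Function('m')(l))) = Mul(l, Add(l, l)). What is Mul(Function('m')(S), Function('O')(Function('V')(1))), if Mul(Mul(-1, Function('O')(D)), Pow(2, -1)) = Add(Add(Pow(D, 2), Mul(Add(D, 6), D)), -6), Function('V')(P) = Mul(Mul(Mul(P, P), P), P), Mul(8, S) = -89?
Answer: Rational(7697, 8) ≈ 962.13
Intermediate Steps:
S = Rational(-89, 8) (S = Mul(Rational(1, 8), -89) = Rational(-89, 8) ≈ -11.125)
Function('V')(P) = Pow(P, 4) (Function('V')(P) = Mul(Mul(Pow(P, 2), P), P) = Mul(Pow(P, 3), P) = Pow(P, 4))
Function('m')(l) = Add(7, Mul(-2, Pow(l, 2))) (Function('m')(l) = Add(7, Mul(-1, Mul(l, Add(l, l)))) = Add(7, Mul(-1, Mul(l, Mul(2, l)))) = Add(7, Mul(-1, Mul(2, Pow(l, 2)))) = Add(7, Mul(-2, Pow(l, 2))))
Function('O')(D) = Add(12, Mul(-2, Pow(D, 2)), Mul(-2, D, Add(6, D))) (Function('O')(D) = Mul(-2, Add(Add(Pow(D, 2), Mul(Add(D, 6), D)), -6)) = Mul(-2, Add(Add(Pow(D, 2), Mul(Add(6, D), D)), -6)) = Mul(-2, Add(Add(Pow(D, 2), Mul(D, Add(6, D))), -6)) = Mul(-2, Add(-6, Pow(D, 2), Mul(D, Add(6, D)))) = Add(12, Mul(-2, Pow(D, 2)), Mul(-2, D, Add(6, D))))
Mul(Function('m')(S), Function('O')(Function('V')(1))) = Mul(Add(7, Mul(-2, Pow(Rational(-89, 8), 2))), Add(12, Mul(-12, Pow(1, 4)), Mul(-4, Pow(Pow(1, 4), 2)))) = Mul(Add(7, Mul(-2, Rational(7921, 64))), Add(12, Mul(-12, 1), Mul(-4, Pow(1, 2)))) = Mul(Add(7, Rational(-7921, 32)), Add(12, -12, Mul(-4, 1))) = Mul(Rational(-7697, 32), Add(12, -12, -4)) = Mul(Rational(-7697, 32), -4) = Rational(7697, 8)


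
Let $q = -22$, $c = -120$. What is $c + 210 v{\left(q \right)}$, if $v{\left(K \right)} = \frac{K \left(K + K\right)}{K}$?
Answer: $-9360$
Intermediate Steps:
$v{\left(K \right)} = 2 K$ ($v{\left(K \right)} = \frac{K 2 K}{K} = \frac{2 K^{2}}{K} = 2 K$)
$c + 210 v{\left(q \right)} = -120 + 210 \cdot 2 \left(-22\right) = -120 + 210 \left(-44\right) = -120 - 9240 = -9360$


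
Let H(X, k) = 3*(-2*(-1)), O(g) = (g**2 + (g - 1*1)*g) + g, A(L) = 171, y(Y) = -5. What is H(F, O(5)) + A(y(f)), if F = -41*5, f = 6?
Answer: 177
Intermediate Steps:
F = -205
O(g) = g + g**2 + g*(-1 + g) (O(g) = (g**2 + (g - 1)*g) + g = (g**2 + (-1 + g)*g) + g = (g**2 + g*(-1 + g)) + g = g + g**2 + g*(-1 + g))
H(X, k) = 6 (H(X, k) = 3*2 = 6)
H(F, O(5)) + A(y(f)) = 6 + 171 = 177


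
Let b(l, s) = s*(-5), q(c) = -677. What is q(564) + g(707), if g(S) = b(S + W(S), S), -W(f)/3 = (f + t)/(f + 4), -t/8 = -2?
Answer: -4212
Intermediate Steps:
t = 16 (t = -8*(-2) = 16)
W(f) = -3*(16 + f)/(4 + f) (W(f) = -3*(f + 16)/(f + 4) = -3*(16 + f)/(4 + f))
b(l, s) = -5*s
g(S) = -5*S
q(564) + g(707) = -677 - 5*707 = -677 - 3535 = -4212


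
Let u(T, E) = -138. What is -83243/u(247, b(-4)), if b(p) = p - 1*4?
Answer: 83243/138 ≈ 603.21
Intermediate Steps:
b(p) = -4 + p (b(p) = p - 4 = -4 + p)
-83243/u(247, b(-4)) = -83243/(-138) = -83243*(-1/138) = 83243/138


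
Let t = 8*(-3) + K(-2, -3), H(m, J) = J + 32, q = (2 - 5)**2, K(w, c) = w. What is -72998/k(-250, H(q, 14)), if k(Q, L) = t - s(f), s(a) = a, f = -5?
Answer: 72998/21 ≈ 3476.1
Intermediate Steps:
q = 9 (q = (-3)**2 = 9)
H(m, J) = 32 + J
t = -26 (t = 8*(-3) - 2 = -24 - 2 = -26)
k(Q, L) = -21 (k(Q, L) = -26 - 1*(-5) = -26 + 5 = -21)
-72998/k(-250, H(q, 14)) = -72998/(-21) = -72998*(-1/21) = 72998/21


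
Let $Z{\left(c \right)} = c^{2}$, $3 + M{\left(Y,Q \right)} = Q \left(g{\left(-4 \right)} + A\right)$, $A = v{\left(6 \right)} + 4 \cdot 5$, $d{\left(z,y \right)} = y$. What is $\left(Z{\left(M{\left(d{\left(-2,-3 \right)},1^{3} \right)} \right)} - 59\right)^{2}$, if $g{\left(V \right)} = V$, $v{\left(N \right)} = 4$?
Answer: $52900$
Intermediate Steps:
$A = 24$ ($A = 4 + 4 \cdot 5 = 4 + 20 = 24$)
$M{\left(Y,Q \right)} = -3 + 20 Q$ ($M{\left(Y,Q \right)} = -3 + Q \left(-4 + 24\right) = -3 + Q 20 = -3 + 20 Q$)
$\left(Z{\left(M{\left(d{\left(-2,-3 \right)},1^{3} \right)} \right)} - 59\right)^{2} = \left(\left(-3 + 20 \cdot 1^{3}\right)^{2} - 59\right)^{2} = \left(\left(-3 + 20 \cdot 1\right)^{2} - 59\right)^{2} = \left(\left(-3 + 20\right)^{2} - 59\right)^{2} = \left(17^{2} - 59\right)^{2} = \left(289 - 59\right)^{2} = 230^{2} = 52900$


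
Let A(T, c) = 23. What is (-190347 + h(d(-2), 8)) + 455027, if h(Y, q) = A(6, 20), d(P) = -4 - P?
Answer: 264703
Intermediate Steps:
h(Y, q) = 23
(-190347 + h(d(-2), 8)) + 455027 = (-190347 + 23) + 455027 = -190324 + 455027 = 264703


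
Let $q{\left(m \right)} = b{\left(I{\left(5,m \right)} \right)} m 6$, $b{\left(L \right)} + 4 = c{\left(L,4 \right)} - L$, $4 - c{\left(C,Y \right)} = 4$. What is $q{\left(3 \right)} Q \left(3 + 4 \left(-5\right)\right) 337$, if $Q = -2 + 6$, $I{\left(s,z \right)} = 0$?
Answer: $1649952$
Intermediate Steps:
$c{\left(C,Y \right)} = 0$ ($c{\left(C,Y \right)} = 4 - 4 = 0$)
$Q = 4$
$b{\left(L \right)} = -4 - L$ ($b{\left(L \right)} = -4 + \left(0 - L\right) = -4 - L$)
$q{\left(m \right)} = - 24 m$ ($q{\left(m \right)} = \left(-4 - 0\right) m 6 = \left(-4 + 0\right) m 6 = - 4 m 6 = - 24 m$)
$q{\left(3 \right)} Q \left(3 + 4 \left(-5\right)\right) 337 = \left(-24\right) 3 \cdot 4 \left(3 + 4 \left(-5\right)\right) 337 = \left(-72\right) 4 \left(3 - 20\right) 337 = \left(-288\right) \left(-17\right) 337 = 4896 \cdot 337 = 1649952$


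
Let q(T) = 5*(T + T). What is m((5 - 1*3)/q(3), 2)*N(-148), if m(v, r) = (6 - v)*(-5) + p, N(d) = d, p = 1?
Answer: 12728/3 ≈ 4242.7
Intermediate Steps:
q(T) = 10*T (q(T) = 5*(2*T) = 10*T)
m(v, r) = -29 + 5*v (m(v, r) = (6 - v)*(-5) + 1 = (-30 + 5*v) + 1 = -29 + 5*v)
m((5 - 1*3)/q(3), 2)*N(-148) = (-29 + 5*((5 - 1*3)/((10*3))))*(-148) = (-29 + 5*((5 - 3)/30))*(-148) = (-29 + 5*(2*(1/30)))*(-148) = (-29 + 5*(1/15))*(-148) = (-29 + 1/3)*(-148) = -86/3*(-148) = 12728/3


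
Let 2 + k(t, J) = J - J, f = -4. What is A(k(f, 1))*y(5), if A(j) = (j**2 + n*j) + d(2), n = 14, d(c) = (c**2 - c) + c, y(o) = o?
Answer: -100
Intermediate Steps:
d(c) = c**2
k(t, J) = -2 (k(t, J) = -2 + (J - J) = -2 + 0 = -2)
A(j) = 4 + j**2 + 14*j (A(j) = (j**2 + 14*j) + 2**2 = (j**2 + 14*j) + 4 = 4 + j**2 + 14*j)
A(k(f, 1))*y(5) = (4 + (-2)**2 + 14*(-2))*5 = (4 + 4 - 28)*5 = -20*5 = -100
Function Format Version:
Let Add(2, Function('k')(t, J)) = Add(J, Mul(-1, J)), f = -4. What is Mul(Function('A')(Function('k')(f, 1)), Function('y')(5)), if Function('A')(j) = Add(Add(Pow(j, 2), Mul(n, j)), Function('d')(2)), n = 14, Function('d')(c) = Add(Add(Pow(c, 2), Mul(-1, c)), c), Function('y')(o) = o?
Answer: -100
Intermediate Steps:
Function('d')(c) = Pow(c, 2)
Function('k')(t, J) = -2 (Function('k')(t, J) = Add(-2, Add(J, Mul(-1, J))) = Add(-2, 0) = -2)
Function('A')(j) = Add(4, Pow(j, 2), Mul(14, j)) (Function('A')(j) = Add(Add(Pow(j, 2), Mul(14, j)), Pow(2, 2)) = Add(Add(Pow(j, 2), Mul(14, j)), 4) = Add(4, Pow(j, 2), Mul(14, j)))
Mul(Function('A')(Function('k')(f, 1)), Function('y')(5)) = Mul(Add(4, Pow(-2, 2), Mul(14, -2)), 5) = Mul(Add(4, 4, -28), 5) = Mul(-20, 5) = -100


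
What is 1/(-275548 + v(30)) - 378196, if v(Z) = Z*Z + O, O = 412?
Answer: -103714958257/274236 ≈ -3.7820e+5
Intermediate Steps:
v(Z) = 412 + Z² (v(Z) = Z*Z + 412 = Z² + 412 = 412 + Z²)
1/(-275548 + v(30)) - 378196 = 1/(-275548 + (412 + 30²)) - 378196 = 1/(-275548 + (412 + 900)) - 378196 = 1/(-275548 + 1312) - 378196 = 1/(-274236) - 378196 = -1/274236 - 378196 = -103714958257/274236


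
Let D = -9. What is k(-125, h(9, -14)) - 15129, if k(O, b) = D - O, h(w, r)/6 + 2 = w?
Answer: -15013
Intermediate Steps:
h(w, r) = -12 + 6*w
k(O, b) = -9 - O
k(-125, h(9, -14)) - 15129 = (-9 - 1*(-125)) - 15129 = (-9 + 125) - 15129 = 116 - 15129 = -15013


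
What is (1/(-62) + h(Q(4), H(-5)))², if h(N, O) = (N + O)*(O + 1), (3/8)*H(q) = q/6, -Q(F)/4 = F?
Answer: 12491862289/25220484 ≈ 495.31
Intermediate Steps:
Q(F) = -4*F
H(q) = 4*q/9 (H(q) = 8*(q/6)/3 = 4*q/9)
h(N, O) = (1 + O)*(N + O) (h(N, O) = (N + O)*(1 + O) = (1 + O)*(N + O))
(1/(-62) + h(Q(4), H(-5)))² = (1/(-62) + (-4*4 + (4/9)*(-5) + ((4/9)*(-5))² + (-4*4)*((4/9)*(-5))))² = (-1/62 + (-16 - 20/9 + (-20/9)² - 16*(-20/9)))² = (-1/62 + (-16 - 20/9 + 400/81 + 320/9))² = (-1/62 + 1804/81)² = (111767/5022)² = 12491862289/25220484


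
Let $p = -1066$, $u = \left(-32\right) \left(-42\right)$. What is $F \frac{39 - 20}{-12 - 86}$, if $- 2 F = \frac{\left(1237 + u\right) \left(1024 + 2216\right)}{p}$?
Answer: $- \frac{19860795}{26117} \approx -760.46$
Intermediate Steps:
$u = 1344$
$F = \frac{2090610}{533}$ ($F = - \frac{\left(1237 + 1344\right) \left(1024 + 2216\right) \frac{1}{-1066}}{2} = - \frac{2581 \cdot 3240 \left(- \frac{1}{1066}\right)}{2} = - \frac{8362440 \left(- \frac{1}{1066}\right)}{2} = \left(- \frac{1}{2}\right) \left(- \frac{4181220}{533}\right) = \frac{2090610}{533} \approx 3922.3$)
$F \frac{39 - 20}{-12 - 86} = \frac{2090610 \frac{39 - 20}{-12 - 86}}{533} = \frac{2090610 \frac{19}{-98}}{533} = \frac{2090610 \cdot 19 \left(- \frac{1}{98}\right)}{533} = \frac{2090610}{533} \left(- \frac{19}{98}\right) = - \frac{19860795}{26117}$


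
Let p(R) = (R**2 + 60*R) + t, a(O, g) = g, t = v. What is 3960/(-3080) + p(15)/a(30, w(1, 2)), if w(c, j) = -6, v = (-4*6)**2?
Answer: -3987/14 ≈ -284.79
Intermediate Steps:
v = 576 (v = (-24)**2 = 576)
t = 576
p(R) = 576 + R**2 + 60*R (p(R) = (R**2 + 60*R) + 576 = 576 + R**2 + 60*R)
3960/(-3080) + p(15)/a(30, w(1, 2)) = 3960/(-3080) + (576 + 15**2 + 60*15)/(-6) = 3960*(-1/3080) + (576 + 225 + 900)*(-1/6) = -9/7 + 1701*(-1/6) = -9/7 - 567/2 = -3987/14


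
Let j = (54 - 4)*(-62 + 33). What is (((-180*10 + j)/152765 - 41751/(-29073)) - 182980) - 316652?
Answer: -147935181795785/296089123 ≈ -4.9963e+5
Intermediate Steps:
j = -1450 (j = 50*(-29) = -1450)
(((-180*10 + j)/152765 - 41751/(-29073)) - 182980) - 316652 = (((-180*10 - 1450)/152765 - 41751/(-29073)) - 182980) - 316652 = (((-1800 - 1450)*(1/152765) - 41751*(-1/29073)) - 182980) - 316652 = ((-3250*1/152765 + 13917/9691) - 182980) - 316652 = ((-650/30553 + 13917/9691) - 182980) - 316652 = (418906951/296089123 - 182980) - 316652 = -54177968819589/296089123 - 316652 = -147935181795785/296089123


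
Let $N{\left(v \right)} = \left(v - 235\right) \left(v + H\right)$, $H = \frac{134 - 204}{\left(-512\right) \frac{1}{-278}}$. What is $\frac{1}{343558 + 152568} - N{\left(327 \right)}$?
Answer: $- \frac{211050263943}{7938016} \approx -26587.0$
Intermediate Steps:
$H = - \frac{4865}{128}$ ($H = \frac{134 - 204}{\left(-512\right) \left(- \frac{1}{278}\right)} = - \frac{70}{\frac{256}{139}} = \left(-70\right) \frac{139}{256} = - \frac{4865}{128} \approx -38.008$)
$N{\left(v \right)} = \left(-235 + v\right) \left(- \frac{4865}{128} + v\right)$ ($N{\left(v \right)} = \left(v - 235\right) \left(v - \frac{4865}{128}\right) = \left(-235 + v\right) \left(- \frac{4865}{128} + v\right)$)
$\frac{1}{343558 + 152568} - N{\left(327 \right)} = \frac{1}{343558 + 152568} - \left(\frac{1143275}{128} + 327^{2} - \frac{11427015}{128}\right) = \frac{1}{496126} - \left(\frac{1143275}{128} + 106929 - \frac{11427015}{128}\right) = \frac{1}{496126} - \frac{850793}{32} = - \frac{211050263943}{7938016}$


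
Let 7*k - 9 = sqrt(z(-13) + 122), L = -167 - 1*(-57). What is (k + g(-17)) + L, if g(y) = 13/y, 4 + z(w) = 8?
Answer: -13028/119 + 3*sqrt(14)/7 ≈ -107.88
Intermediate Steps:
z(w) = 4 (z(w) = -4 + 8 = 4)
L = -110 (L = -167 + 57 = -110)
k = 9/7 + 3*sqrt(14)/7 (k = 9/7 + sqrt(4 + 122)/7 = 9/7 + sqrt(126)/7 = 9/7 + (3*sqrt(14))/7 = 9/7 + 3*sqrt(14)/7 ≈ 2.8893)
(k + g(-17)) + L = ((9/7 + 3*sqrt(14)/7) + 13/(-17)) - 110 = ((9/7 + 3*sqrt(14)/7) + 13*(-1/17)) - 110 = ((9/7 + 3*sqrt(14)/7) - 13/17) - 110 = (62/119 + 3*sqrt(14)/7) - 110 = -13028/119 + 3*sqrt(14)/7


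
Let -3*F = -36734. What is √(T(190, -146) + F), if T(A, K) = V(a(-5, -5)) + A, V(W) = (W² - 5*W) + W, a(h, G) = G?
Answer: √112317/3 ≈ 111.71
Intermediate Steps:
F = 36734/3 (F = -⅓*(-36734) = 36734/3 ≈ 12245.)
V(W) = W² - 4*W
T(A, K) = 45 + A (T(A, K) = -5*(-4 - 5) + A = -5*(-9) + A = 45 + A)
√(T(190, -146) + F) = √((45 + 190) + 36734/3) = √(235 + 36734/3) = √(37439/3) = √112317/3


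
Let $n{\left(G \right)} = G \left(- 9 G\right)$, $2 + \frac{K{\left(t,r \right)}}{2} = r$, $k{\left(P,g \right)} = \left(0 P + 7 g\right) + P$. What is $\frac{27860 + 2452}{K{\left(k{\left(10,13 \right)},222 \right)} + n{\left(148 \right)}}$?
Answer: $- \frac{3789}{24587} \approx -0.15411$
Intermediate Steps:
$k{\left(P,g \right)} = P + 7 g$ ($k{\left(P,g \right)} = \left(0 + 7 g\right) + P = 7 g + P = P + 7 g$)
$K{\left(t,r \right)} = -4 + 2 r$
$n{\left(G \right)} = - 9 G^{2}$
$\frac{27860 + 2452}{K{\left(k{\left(10,13 \right)},222 \right)} + n{\left(148 \right)}} = \frac{27860 + 2452}{\left(-4 + 2 \cdot 222\right) - 9 \cdot 148^{2}} = \frac{30312}{\left(-4 + 444\right) - 197136} = \frac{30312}{440 - 197136} = \frac{30312}{-196696} = 30312 \left(- \frac{1}{196696}\right) = - \frac{3789}{24587}$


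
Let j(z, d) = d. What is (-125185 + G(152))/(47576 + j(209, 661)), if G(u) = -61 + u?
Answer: -41698/16079 ≈ -2.5933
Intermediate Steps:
(-125185 + G(152))/(47576 + j(209, 661)) = (-125185 + (-61 + 152))/(47576 + 661) = (-125185 + 91)/48237 = -125094*1/48237 = -41698/16079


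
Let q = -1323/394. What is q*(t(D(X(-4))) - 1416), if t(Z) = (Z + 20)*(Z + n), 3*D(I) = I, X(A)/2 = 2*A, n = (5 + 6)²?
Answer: -185514/197 ≈ -941.70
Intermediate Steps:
n = 121 (n = 11² = 121)
X(A) = 4*A (X(A) = 2*(2*A) = 4*A)
D(I) = I/3
q = -1323/394 (q = -1323*1/394 = -1323/394 ≈ -3.3579)
t(Z) = (20 + Z)*(121 + Z) (t(Z) = (Z + 20)*(Z + 121) = (20 + Z)*(121 + Z))
q*(t(D(X(-4))) - 1416) = -1323*((2420 + ((4*(-4))/3)² + 141*((4*(-4))/3)) - 1416)/394 = -1323*((2420 + ((⅓)*(-16))² + 141*((⅓)*(-16))) - 1416)/394 = -1323*((2420 + (-16/3)² + 141*(-16/3)) - 1416)/394 = -1323*((2420 + 256/9 - 752) - 1416)/394 = -1323*(15268/9 - 1416)/394 = -1323/394*2524/9 = -185514/197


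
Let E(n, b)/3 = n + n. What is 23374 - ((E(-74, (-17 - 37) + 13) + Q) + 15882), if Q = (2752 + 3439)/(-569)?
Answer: 4521775/569 ≈ 7946.9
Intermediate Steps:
Q = -6191/569 (Q = 6191*(-1/569) = -6191/569 ≈ -10.880)
E(n, b) = 6*n (E(n, b) = 3*(n + n) = 3*(2*n) = 6*n)
23374 - ((E(-74, (-17 - 37) + 13) + Q) + 15882) = 23374 - ((6*(-74) - 6191/569) + 15882) = 23374 - ((-444 - 6191/569) + 15882) = 23374 - (-258827/569 + 15882) = 23374 - 1*8778031/569 = 23374 - 8778031/569 = 4521775/569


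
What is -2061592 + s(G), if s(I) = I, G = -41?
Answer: -2061633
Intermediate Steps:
-2061592 + s(G) = -2061592 - 41 = -2061633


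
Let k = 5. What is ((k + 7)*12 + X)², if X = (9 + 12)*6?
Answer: 72900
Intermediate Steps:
X = 126 (X = 21*6 = 126)
((k + 7)*12 + X)² = ((5 + 7)*12 + 126)² = (12*12 + 126)² = (144 + 126)² = 270² = 72900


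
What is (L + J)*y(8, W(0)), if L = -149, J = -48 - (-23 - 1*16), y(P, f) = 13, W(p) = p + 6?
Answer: -2054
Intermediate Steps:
W(p) = 6 + p
J = -9 (J = -48 - (-23 - 16) = -48 - 1*(-39) = -48 + 39 = -9)
(L + J)*y(8, W(0)) = (-149 - 9)*13 = -158*13 = -2054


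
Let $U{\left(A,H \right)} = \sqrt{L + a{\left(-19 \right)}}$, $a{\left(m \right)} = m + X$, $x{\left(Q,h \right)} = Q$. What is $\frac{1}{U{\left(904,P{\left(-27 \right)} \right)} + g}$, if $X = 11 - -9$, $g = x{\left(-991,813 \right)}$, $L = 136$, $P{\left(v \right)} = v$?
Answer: $- \frac{991}{981944} - \frac{\sqrt{137}}{981944} \approx -0.0010211$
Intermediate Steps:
$g = -991$
$X = 20$ ($X = 11 + 9 = 20$)
$a{\left(m \right)} = 20 + m$ ($a{\left(m \right)} = m + 20 = 20 + m$)
$U{\left(A,H \right)} = \sqrt{137}$ ($U{\left(A,H \right)} = \sqrt{136 + \left(20 - 19\right)} = \sqrt{136 + 1} = \sqrt{137}$)
$\frac{1}{U{\left(904,P{\left(-27 \right)} \right)} + g} = \frac{1}{\sqrt{137} - 991} = \frac{1}{-991 + \sqrt{137}}$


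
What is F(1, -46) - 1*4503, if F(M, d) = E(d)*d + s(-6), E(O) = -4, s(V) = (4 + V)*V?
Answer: -4307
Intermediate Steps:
s(V) = V*(4 + V)
F(M, d) = 12 - 4*d (F(M, d) = -4*d - 6*(4 - 6) = -4*d - 6*(-2) = -4*d + 12 = 12 - 4*d)
F(1, -46) - 1*4503 = (12 - 4*(-46)) - 1*4503 = (12 + 184) - 4503 = 196 - 4503 = -4307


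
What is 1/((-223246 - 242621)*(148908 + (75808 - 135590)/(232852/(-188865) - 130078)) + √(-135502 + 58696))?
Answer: -1163048213418165752104000682229/80682442565152151322822386300134431848903 - 150889461617202679921*I*√8534/242047327695456453968467158900403295546709 ≈ -1.4415e-11 - 5.7588e-20*I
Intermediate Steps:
1/((-223246 - 242621)*(148908 + (75808 - 135590)/(232852/(-188865) - 130078)) + √(-135502 + 58696)) = 1/(-465867*(148908 - 59782/(232852*(-1/188865) - 130078)) + √(-76806)) = 1/(-465867*(148908 - 59782/(-232852/188865 - 130078)) + 3*I*√8534) = 1/(-465867*(148908 - 59782/(-24567414322/188865)) + 3*I*√8534) = 1/(-465867*(148908 - 59782*(-188865/24567414322)) + 3*I*√8534) = 1/(-465867*(148908 + 5645363715/12283707161) + 3*I*√8534) = 1/(-465867*1829147911293903/12283707161 + 3*I*√8534) = 1/(-852139649990756708901/12283707161 + 3*I*√8534)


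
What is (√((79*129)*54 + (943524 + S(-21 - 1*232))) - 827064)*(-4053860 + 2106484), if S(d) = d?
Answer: 1610604584064 - 1947376*√1493585 ≈ 1.6082e+12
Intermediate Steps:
(√((79*129)*54 + (943524 + S(-21 - 1*232))) - 827064)*(-4053860 + 2106484) = (√((79*129)*54 + (943524 + (-21 - 1*232))) - 827064)*(-4053860 + 2106484) = (√(10191*54 + (943524 + (-21 - 232))) - 827064)*(-1947376) = (√(550314 + (943524 - 253)) - 827064)*(-1947376) = (√(550314 + 943271) - 827064)*(-1947376) = (√1493585 - 827064)*(-1947376) = (-827064 + √1493585)*(-1947376) = 1610604584064 - 1947376*√1493585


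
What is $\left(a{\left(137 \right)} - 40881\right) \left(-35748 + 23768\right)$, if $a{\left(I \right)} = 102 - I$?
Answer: $490173680$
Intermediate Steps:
$\left(a{\left(137 \right)} - 40881\right) \left(-35748 + 23768\right) = \left(\left(102 - 137\right) - 40881\right) \left(-35748 + 23768\right) = \left(\left(102 - 137\right) - 40881\right) \left(-11980\right) = \left(-35 - 40881\right) \left(-11980\right) = \left(-40916\right) \left(-11980\right) = 490173680$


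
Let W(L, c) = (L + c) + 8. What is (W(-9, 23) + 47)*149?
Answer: 10281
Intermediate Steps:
W(L, c) = 8 + L + c
(W(-9, 23) + 47)*149 = ((8 - 9 + 23) + 47)*149 = (22 + 47)*149 = 69*149 = 10281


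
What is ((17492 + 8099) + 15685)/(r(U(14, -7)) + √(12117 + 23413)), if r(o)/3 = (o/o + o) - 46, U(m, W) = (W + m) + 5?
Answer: 371484/2339 + 41276*√35530/25729 ≈ 461.22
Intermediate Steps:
U(m, W) = 5 + W + m
r(o) = -135 + 3*o (r(o) = 3*((o/o + o) - 46) = 3*((1 + o) - 46) = 3*(-45 + o) = -135 + 3*o)
((17492 + 8099) + 15685)/(r(U(14, -7)) + √(12117 + 23413)) = ((17492 + 8099) + 15685)/((-135 + 3*(5 - 7 + 14)) + √(12117 + 23413)) = (25591 + 15685)/((-135 + 3*12) + √35530) = 41276/((-135 + 36) + √35530) = 41276/(-99 + √35530)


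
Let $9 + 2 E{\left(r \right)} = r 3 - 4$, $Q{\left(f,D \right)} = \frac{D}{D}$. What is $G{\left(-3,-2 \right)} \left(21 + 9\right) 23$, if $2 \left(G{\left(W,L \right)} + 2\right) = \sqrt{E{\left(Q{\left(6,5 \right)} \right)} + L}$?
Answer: $-1380 + 345 i \sqrt{7} \approx -1380.0 + 912.78 i$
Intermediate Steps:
$Q{\left(f,D \right)} = 1$
$E{\left(r \right)} = - \frac{13}{2} + \frac{3 r}{2}$ ($E{\left(r \right)} = - \frac{9}{2} + \frac{r 3 - 4}{2} = - \frac{9}{2} + \frac{3 r - 4}{2} = - \frac{9}{2} + \frac{-4 + 3 r}{2} = - \frac{9}{2} + \left(-2 + \frac{3 r}{2}\right) = - \frac{13}{2} + \frac{3 r}{2}$)
$G{\left(W,L \right)} = -2 + \frac{\sqrt{-5 + L}}{2}$ ($G{\left(W,L \right)} = -2 + \frac{\sqrt{\left(- \frac{13}{2} + \frac{3}{2} \cdot 1\right) + L}}{2} = -2 + \frac{\sqrt{\left(- \frac{13}{2} + \frac{3}{2}\right) + L}}{2} = -2 + \frac{\sqrt{-5 + L}}{2}$)
$G{\left(-3,-2 \right)} \left(21 + 9\right) 23 = \left(-2 + \frac{\sqrt{-5 - 2}}{2}\right) \left(21 + 9\right) 23 = \left(-2 + \frac{\sqrt{-7}}{2}\right) 30 \cdot 23 = \left(-2 + \frac{i \sqrt{7}}{2}\right) 30 \cdot 23 = \left(-60 + 15 i \sqrt{7}\right) 23 = -1380 + 345 i \sqrt{7}$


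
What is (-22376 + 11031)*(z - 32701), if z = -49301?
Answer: 930312690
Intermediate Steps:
(-22376 + 11031)*(z - 32701) = (-22376 + 11031)*(-49301 - 32701) = -11345*(-82002) = 930312690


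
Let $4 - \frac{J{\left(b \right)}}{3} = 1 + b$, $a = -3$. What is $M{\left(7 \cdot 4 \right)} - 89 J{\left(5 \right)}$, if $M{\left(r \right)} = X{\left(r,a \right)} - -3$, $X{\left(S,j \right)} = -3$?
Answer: $534$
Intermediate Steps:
$J{\left(b \right)} = 9 - 3 b$ ($J{\left(b \right)} = 12 - 3 \left(1 + b\right) = 12 - \left(3 + 3 b\right) = 9 - 3 b$)
$M{\left(r \right)} = 0$ ($M{\left(r \right)} = -3 - -3 = -3 + 3 = 0$)
$M{\left(7 \cdot 4 \right)} - 89 J{\left(5 \right)} = 0 - 89 \left(9 - 15\right) = 0 - -534 = 0 + 534 = 534$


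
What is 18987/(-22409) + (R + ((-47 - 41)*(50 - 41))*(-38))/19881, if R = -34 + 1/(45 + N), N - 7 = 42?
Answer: 3093425627/4653139214 ≈ 0.66480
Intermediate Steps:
N = 49 (N = 7 + 42 = 49)
R = -3195/94 (R = -34 + 1/(45 + 49) = -34 + 1/94 = -3195/94 ≈ -33.989)
18987/(-22409) + (R + ((-47 - 41)*(50 - 41))*(-38))/19881 = 18987/(-22409) + (-3195/94 + ((-47 - 41)*(50 - 41))*(-38))/19881 = 18987*(-1/22409) + (-3195/94 - 88*9*(-38))*(1/19881) = -18987/22409 + (-3195/94 - 792*(-38))*(1/19881) = -18987/22409 + (-3195/94 + 30096)*(1/19881) = -18987/22409 + (2825829/94)*(1/19881) = -18987/22409 + 313981/207646 = 3093425627/4653139214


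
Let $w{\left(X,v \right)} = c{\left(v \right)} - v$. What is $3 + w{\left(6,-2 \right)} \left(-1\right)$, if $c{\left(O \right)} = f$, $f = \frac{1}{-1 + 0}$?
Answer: $2$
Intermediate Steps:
$f = -1$ ($f = \frac{1}{-1} = -1$)
$c{\left(O \right)} = -1$
$w{\left(X,v \right)} = -1 - v$
$3 + w{\left(6,-2 \right)} \left(-1\right) = 3 + \left(-1 - -2\right) \left(-1\right) = 3 + \left(-1 + 2\right) \left(-1\right) = 3 + 1 \left(-1\right) = 3 - 1 = 2$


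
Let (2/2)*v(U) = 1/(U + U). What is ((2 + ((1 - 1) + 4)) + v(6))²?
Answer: 5329/144 ≈ 37.007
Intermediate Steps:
v(U) = 1/(2*U) (v(U) = 1/(U + U) = 1/(2*U))
((2 + ((1 - 1) + 4)) + v(6))² = ((2 + ((1 - 1) + 4)) + (½)/6)² = ((2 + (0 + 4)) + (½)*(⅙))² = ((2 + 4) + 1/12)² = (6 + 1/12)² = (73/12)² = 5329/144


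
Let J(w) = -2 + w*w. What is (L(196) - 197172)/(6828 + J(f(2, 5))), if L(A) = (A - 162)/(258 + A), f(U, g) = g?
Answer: -44758027/1555177 ≈ -28.780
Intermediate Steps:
J(w) = -2 + w²
L(A) = (-162 + A)/(258 + A)
(L(196) - 197172)/(6828 + J(f(2, 5))) = ((-162 + 196)/(258 + 196) - 197172)/(6828 + (-2 + 5²)) = (34/454 - 197172)/(6828 + (-2 + 25)) = ((1/454)*34 - 197172)/(6828 + 23) = (17/227 - 197172)/6851 = -44758027/227*1/6851 = -44758027/1555177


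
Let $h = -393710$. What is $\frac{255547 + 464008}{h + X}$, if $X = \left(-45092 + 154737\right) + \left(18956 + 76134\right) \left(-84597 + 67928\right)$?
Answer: $- \frac{143911}{317067855} \approx -0.00045388$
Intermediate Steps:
$X = -1584945565$ ($X = 109645 + 95090 \left(-16669\right) = 109645 - 1585055210 = -1584945565$)
$\frac{255547 + 464008}{h + X} = \frac{255547 + 464008}{-393710 - 1584945565} = \frac{719555}{-1585339275} = 719555 \left(- \frac{1}{1585339275}\right) = - \frac{143911}{317067855}$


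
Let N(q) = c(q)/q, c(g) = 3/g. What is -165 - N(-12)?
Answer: -7921/48 ≈ -165.02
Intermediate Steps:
N(q) = 3/q² (N(q) = (3/q)/q = 3/q²)
-165 - N(-12) = -165 - 3/(-12)² = -165 - 3/144 = -165 - 1*1/48 = -165 - 1/48 = -7921/48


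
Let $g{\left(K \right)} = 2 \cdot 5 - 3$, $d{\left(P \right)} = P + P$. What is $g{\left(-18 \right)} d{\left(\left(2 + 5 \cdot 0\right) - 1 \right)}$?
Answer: $14$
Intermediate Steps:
$d{\left(P \right)} = 2 P$
$g{\left(K \right)} = 7$ ($g{\left(K \right)} = 10 - 3 = 7$)
$g{\left(-18 \right)} d{\left(\left(2 + 5 \cdot 0\right) - 1 \right)} = 7 \cdot 2 \left(\left(2 + 5 \cdot 0\right) - 1\right) = 7 \cdot 2 \left(\left(2 + 0\right) - 1\right) = 7 \cdot 2 \left(2 - 1\right) = 7 \cdot 2 \cdot 1 = 7 \cdot 2 = 14$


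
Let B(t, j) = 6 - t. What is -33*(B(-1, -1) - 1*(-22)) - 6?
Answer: -963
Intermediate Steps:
-33*(B(-1, -1) - 1*(-22)) - 6 = -33*((6 - 1*(-1)) - 1*(-22)) - 6 = -33*((6 + 1) + 22) - 6 = -33*(7 + 22) - 6 = -33*29 - 6 = -957 - 6 = -963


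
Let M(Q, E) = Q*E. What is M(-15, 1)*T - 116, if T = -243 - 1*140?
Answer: 5629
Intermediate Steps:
M(Q, E) = E*Q
T = -383 (T = -243 - 140 = -383)
M(-15, 1)*T - 116 = (1*(-15))*(-383) - 116 = -15*(-383) - 116 = 5745 - 116 = 5629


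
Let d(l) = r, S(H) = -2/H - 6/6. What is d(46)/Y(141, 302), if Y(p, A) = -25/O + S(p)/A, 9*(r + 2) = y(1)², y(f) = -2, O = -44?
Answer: -4371752/1587387 ≈ -2.7541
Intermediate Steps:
r = -14/9 (r = -2 + (⅑)*(-2)² = -2 + (⅑)*4 = -2 + 4/9 = -14/9 ≈ -1.5556)
S(H) = -1 - 2/H (S(H) = -2/H - 6*⅙ = -2/H - 1 = -1 - 2/H)
d(l) = -14/9
Y(p, A) = 25/44 + (-2 - p)/(A*p) (Y(p, A) = -25/(-44) + ((-2 - p)/p)/A = -25*(-1/44) + (-2 - p)/(A*p) = 25/44 + (-2 - p)/(A*p))
d(46)/Y(141, 302) = -14/(9*(25/44 - 1/302 - 2/(302*141))) = -14/(9*(25/44 - 1*1/302 - 2*1/302*1/141)) = -14/(9*(25/44 - 1/302 - 1/21291)) = -14/(9*529129/936804) = -14/9*936804/529129 = -4371752/1587387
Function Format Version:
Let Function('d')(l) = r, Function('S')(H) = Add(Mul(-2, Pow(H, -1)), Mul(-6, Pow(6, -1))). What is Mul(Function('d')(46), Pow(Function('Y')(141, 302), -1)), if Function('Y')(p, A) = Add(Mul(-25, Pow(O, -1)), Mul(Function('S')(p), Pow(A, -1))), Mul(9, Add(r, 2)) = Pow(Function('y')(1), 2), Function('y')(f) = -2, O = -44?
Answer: Rational(-4371752, 1587387) ≈ -2.7541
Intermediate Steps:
r = Rational(-14, 9) (r = Add(-2, Mul(Rational(1, 9), Pow(-2, 2))) = Add(-2, Mul(Rational(1, 9), 4)) = Add(-2, Rational(4, 9)) = Rational(-14, 9) ≈ -1.5556)
Function('S')(H) = Add(-1, Mul(-2, Pow(H, -1))) (Function('S')(H) = Add(Mul(-2, Pow(H, -1)), Mul(-6, Rational(1, 6))) = Add(Mul(-2, Pow(H, -1)), -1) = Add(-1, Mul(-2, Pow(H, -1))))
Function('d')(l) = Rational(-14, 9)
Function('Y')(p, A) = Add(Rational(25, 44), Mul(Pow(A, -1), Pow(p, -1), Add(-2, Mul(-1, p)))) (Function('Y')(p, A) = Add(Mul(-25, Pow(-44, -1)), Mul(Mul(Pow(p, -1), Add(-2, Mul(-1, p))), Pow(A, -1))) = Add(Mul(-25, Rational(-1, 44)), Mul(Pow(A, -1), Pow(p, -1), Add(-2, Mul(-1, p)))) = Add(Rational(25, 44), Mul(Pow(A, -1), Pow(p, -1), Add(-2, Mul(-1, p)))))
Mul(Function('d')(46), Pow(Function('Y')(141, 302), -1)) = Mul(Rational(-14, 9), Pow(Add(Rational(25, 44), Mul(-1, Pow(302, -1)), Mul(-2, Pow(302, -1), Pow(141, -1))), -1)) = Mul(Rational(-14, 9), Pow(Add(Rational(25, 44), Mul(-1, Rational(1, 302)), Mul(-2, Rational(1, 302), Rational(1, 141))), -1)) = Mul(Rational(-14, 9), Pow(Add(Rational(25, 44), Rational(-1, 302), Rational(-1, 21291)), -1)) = Mul(Rational(-14, 9), Pow(Rational(529129, 936804), -1)) = Mul(Rational(-14, 9), Rational(936804, 529129)) = Rational(-4371752, 1587387)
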